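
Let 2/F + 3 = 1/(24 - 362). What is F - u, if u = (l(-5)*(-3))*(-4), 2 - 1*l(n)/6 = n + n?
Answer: -877636/1015 ≈ -864.67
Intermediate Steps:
l(n) = 12 - 12*n (l(n) = 12 - 6*(n + n) = 12 - 12*n)
u = 864 (u = ((12 - 12*(-5))*(-3))*(-4) = ((12 + 60)*(-3))*(-4) = (72*(-3))*(-4) = -216*(-4) = 864)
F = -676/1015 (F = 2/(-3 + 1/(24 - 362)) = 2/(-3 + 1/(-338)) = 2/(-3 - 1/338) = 2/(-1015/338) = 2*(-338/1015) = -676/1015 ≈ -0.66601)
F - u = -676/1015 - 1*864 = -676/1015 - 864 = -877636/1015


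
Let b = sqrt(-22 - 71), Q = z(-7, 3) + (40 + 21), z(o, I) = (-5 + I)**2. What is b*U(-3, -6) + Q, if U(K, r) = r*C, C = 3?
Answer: 65 - 18*I*sqrt(93) ≈ 65.0 - 173.59*I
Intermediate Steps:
U(K, r) = 3*r (U(K, r) = r*3 = 3*r)
Q = 65 (Q = (-5 + 3)**2 + (40 + 21) = (-2)**2 + 61 = 4 + 61 = 65)
b = I*sqrt(93) (b = sqrt(-93) = I*sqrt(93) ≈ 9.6436*I)
b*U(-3, -6) + Q = (I*sqrt(93))*(3*(-6)) + 65 = (I*sqrt(93))*(-18) + 65 = -18*I*sqrt(93) + 65 = 65 - 18*I*sqrt(93)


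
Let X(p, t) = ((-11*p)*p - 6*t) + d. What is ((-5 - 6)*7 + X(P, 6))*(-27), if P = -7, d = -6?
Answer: 17766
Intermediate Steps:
X(p, t) = -6 - 11*p² - 6*t (X(p, t) = ((-11*p)*p - 6*t) - 6 = (-11*p² - 6*t) - 6 = -6 - 11*p² - 6*t)
((-5 - 6)*7 + X(P, 6))*(-27) = ((-5 - 6)*7 + (-6 - 11*(-7)² - 6*6))*(-27) = (-11*7 + (-6 - 11*49 - 36))*(-27) = (-77 + (-6 - 539 - 36))*(-27) = (-77 - 581)*(-27) = -658*(-27) = 17766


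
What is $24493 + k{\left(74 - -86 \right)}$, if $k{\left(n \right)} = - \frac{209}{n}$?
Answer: $\frac{3918671}{160} \approx 24492.0$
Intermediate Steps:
$24493 + k{\left(74 - -86 \right)} = 24493 - \frac{209}{74 - -86} = 24493 - \frac{209}{74 + 86} = 24493 - \frac{209}{160} = \frac{3918671}{160}$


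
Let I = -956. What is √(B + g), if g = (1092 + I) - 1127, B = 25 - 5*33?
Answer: I*√1131 ≈ 33.63*I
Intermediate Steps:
B = -140 (B = 25 - 165 = -140)
g = -991 (g = (1092 - 956) - 1127 = 136 - 1127 = -991)
√(B + g) = √(-140 - 991) = √(-1131) = I*√1131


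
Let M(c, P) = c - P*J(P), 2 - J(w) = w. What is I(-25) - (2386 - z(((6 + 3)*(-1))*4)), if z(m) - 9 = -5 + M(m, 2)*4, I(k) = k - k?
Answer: -2526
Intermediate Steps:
J(w) = 2 - w
M(c, P) = c - P*(2 - P)
I(k) = 0
z(m) = 4 + 4*m (z(m) = 9 + (-5 + (m + 2*(-2 + 2))*4) = 9 + (-5 + (m + 2*0)*4) = 9 + (-5 + (m + 0)*4) = 9 + (-5 + m*4) = 9 + (-5 + 4*m) = 4 + 4*m)
I(-25) - (2386 - z(((6 + 3)*(-1))*4)) = 0 - (2386 - (4 + 4*(((6 + 3)*(-1))*4))) = 0 - (2386 - (4 + 4*((9*(-1))*4))) = 0 - (2386 - (4 + 4*(-9*4))) = 0 - (2386 - (4 + 4*(-36))) = 0 - (2386 - (4 - 144)) = 0 - (2386 - 1*(-140)) = 0 - (2386 + 140) = 0 - 1*2526 = 0 - 2526 = -2526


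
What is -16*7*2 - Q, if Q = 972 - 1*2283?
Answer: 1087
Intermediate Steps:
Q = -1311 (Q = 972 - 2283 = -1311)
-16*7*2 - Q = -16*7*2 - 1*(-1311) = -112*2 + 1311 = -224 + 1311 = 1087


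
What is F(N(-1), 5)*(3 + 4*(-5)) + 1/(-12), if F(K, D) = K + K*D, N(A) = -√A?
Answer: -1/12 + 102*I ≈ -0.083333 + 102.0*I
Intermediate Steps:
F(K, D) = K + D*K
F(N(-1), 5)*(3 + 4*(-5)) + 1/(-12) = ((-√(-1))*(1 + 5))*(3 + 4*(-5)) + 1/(-12) = (-I*6)*(3 - 20) - 1/12 = -6*I*(-17) - 1/12 = 102*I - 1/12 = -1/12 + 102*I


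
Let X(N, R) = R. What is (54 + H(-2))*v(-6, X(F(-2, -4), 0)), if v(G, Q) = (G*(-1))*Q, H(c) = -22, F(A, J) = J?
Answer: 0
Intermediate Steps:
v(G, Q) = -G*Q (v(G, Q) = (-G)*Q = -G*Q)
(54 + H(-2))*v(-6, X(F(-2, -4), 0)) = (54 - 22)*(-1*(-6)*0) = 32*0 = 0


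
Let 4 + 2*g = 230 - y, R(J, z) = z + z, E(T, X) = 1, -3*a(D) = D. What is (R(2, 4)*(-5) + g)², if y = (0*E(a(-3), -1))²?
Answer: 5329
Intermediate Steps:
a(D) = -D/3
R(J, z) = 2*z
y = 0 (y = (0*1)² = 0² = 0)
g = 113 (g = -2 + (230 - 1*0)/2 = -2 + (230 + 0)/2 = -2 + (½)*230 = -2 + 115 = 113)
(R(2, 4)*(-5) + g)² = ((2*4)*(-5) + 113)² = (8*(-5) + 113)² = (-40 + 113)² = 73² = 5329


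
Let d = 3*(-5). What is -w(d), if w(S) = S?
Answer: 15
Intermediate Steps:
d = -15
-w(d) = -1*(-15) = 15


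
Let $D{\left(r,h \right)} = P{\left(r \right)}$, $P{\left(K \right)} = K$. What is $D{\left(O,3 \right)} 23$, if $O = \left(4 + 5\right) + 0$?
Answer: $207$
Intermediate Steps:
$O = 9$ ($O = 9 + 0 = 9$)
$D{\left(r,h \right)} = r$
$D{\left(O,3 \right)} 23 = 9 \cdot 23 = 207$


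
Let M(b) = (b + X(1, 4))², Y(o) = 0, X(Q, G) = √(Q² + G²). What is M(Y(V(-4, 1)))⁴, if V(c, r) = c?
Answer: 83521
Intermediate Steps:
X(Q, G) = √(G² + Q²)
M(b) = (b + √17)² (M(b) = (b + √(4² + 1²))² = (b + √(16 + 1))² = (b + √17)²)
M(Y(V(-4, 1)))⁴ = ((0 + √17)²)⁴ = ((√17)²)⁴ = 17⁴ = 83521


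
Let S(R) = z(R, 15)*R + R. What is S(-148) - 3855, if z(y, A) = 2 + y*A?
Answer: 324261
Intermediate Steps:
z(y, A) = 2 + A*y
S(R) = R + R*(2 + 15*R) (S(R) = (2 + 15*R)*R + R = R*(2 + 15*R) + R = R + R*(2 + 15*R))
S(-148) - 3855 = 3*(-148)*(1 + 5*(-148)) - 3855 = 3*(-148)*(1 - 740) - 3855 = 3*(-148)*(-739) - 3855 = 328116 - 3855 = 324261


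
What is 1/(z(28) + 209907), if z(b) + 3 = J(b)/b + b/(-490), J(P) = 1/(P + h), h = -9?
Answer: 380/79763499 ≈ 4.7641e-6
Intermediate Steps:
J(P) = 1/(-9 + P) (J(P) = 1/(P - 9) = 1/(-9 + P))
z(b) = -3 - b/490 + 1/(b*(-9 + b)) (z(b) = -3 + (1/((-9 + b)*b) + b/(-490)) = -3 + (1/(b*(-9 + b)) + b*(-1/490)) = -3 + (1/(b*(-9 + b)) - b/490) = -3 + (-b/490 + 1/(b*(-9 + b))) = -3 - b/490 + 1/(b*(-9 + b)))
1/(z(28) + 209907) = 1/((1/490)*(490 - 1*28*(-9 + 28)*(1470 + 28))/(28*(-9 + 28)) + 209907) = 1/((1/490)*(1/28)*(490 - 1*28*19*1498)/19 + 209907) = 1/((1/490)*(1/28)*(1/19)*(490 - 796936) + 209907) = 1/((1/490)*(1/28)*(1/19)*(-796446) + 209907) = 1/(-1161/380 + 209907) = 1/(79763499/380) = 380/79763499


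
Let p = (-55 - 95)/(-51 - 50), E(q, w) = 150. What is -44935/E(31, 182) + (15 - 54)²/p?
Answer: 54343/75 ≈ 724.57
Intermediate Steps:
p = 150/101 (p = -150/(-101) = -1/101*(-150) = 150/101 ≈ 1.4851)
-44935/E(31, 182) + (15 - 54)²/p = -44935/150 + (15 - 54)²/(150/101) = -44935*1/150 + (-39)²*(101/150) = -8987/30 + 1521*(101/150) = -8987/30 + 51207/50 = 54343/75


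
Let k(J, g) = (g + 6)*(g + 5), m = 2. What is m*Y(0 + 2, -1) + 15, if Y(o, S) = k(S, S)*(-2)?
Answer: -65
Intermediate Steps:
k(J, g) = (5 + g)*(6 + g) (k(J, g) = (6 + g)*(5 + g) = (5 + g)*(6 + g))
Y(o, S) = -60 - 22*S - 2*S² (Y(o, S) = (30 + S² + 11*S)*(-2) = -60 - 22*S - 2*S²)
m*Y(0 + 2, -1) + 15 = 2*(-60 - 22*(-1) - 2*(-1)²) + 15 = 2*(-60 + 22 - 2*1) + 15 = 2*(-60 + 22 - 2) + 15 = 2*(-40) + 15 = -80 + 15 = -65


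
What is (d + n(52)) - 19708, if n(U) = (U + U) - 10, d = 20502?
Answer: 888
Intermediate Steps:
n(U) = -10 + 2*U (n(U) = 2*U - 10 = -10 + 2*U)
(d + n(52)) - 19708 = (20502 + (-10 + 2*52)) - 19708 = (20502 + (-10 + 104)) - 19708 = (20502 + 94) - 19708 = 20596 - 19708 = 888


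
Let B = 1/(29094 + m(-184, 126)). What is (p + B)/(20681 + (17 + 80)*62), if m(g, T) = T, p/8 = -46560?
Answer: -10883865599/780027900 ≈ -13.953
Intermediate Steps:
p = -372480 (p = 8*(-46560) = -372480)
B = 1/29220 (B = 1/(29094 + 126) = 1/29220 ≈ 3.4223e-5)
(p + B)/(20681 + (17 + 80)*62) = (-372480 + 1/29220)/(20681 + (17 + 80)*62) = -10883865599/(29220*(20681 + 97*62)) = -10883865599/(29220*(20681 + 6014)) = -10883865599/29220/26695 = -10883865599/29220*1/26695 = -10883865599/780027900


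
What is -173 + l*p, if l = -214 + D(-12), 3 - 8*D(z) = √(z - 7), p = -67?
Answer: 113119/8 + 67*I*√19/8 ≈ 14140.0 + 36.506*I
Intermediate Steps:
D(z) = 3/8 - √(-7 + z)/8 (D(z) = 3/8 - √(z - 7)/8 = 3/8 - √(-7 + z)/8)
l = -1709/8 - I*√19/8 (l = -214 + (3/8 - √(-7 - 12)/8) = -214 + (3/8 - I*√19/8) = -1709/8 - I*√19/8 ≈ -213.63 - 0.54486*I)
-173 + l*p = -173 + (-1709/8 - I*√19/8)*(-67) = -173 + (114503/8 + 67*I*√19/8) = 113119/8 + 67*I*√19/8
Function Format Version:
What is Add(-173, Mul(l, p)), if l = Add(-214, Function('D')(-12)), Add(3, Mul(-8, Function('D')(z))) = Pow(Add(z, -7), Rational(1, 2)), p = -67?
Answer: Add(Rational(113119, 8), Mul(Rational(67, 8), I, Pow(19, Rational(1, 2)))) ≈ Add(14140., Mul(36.506, I))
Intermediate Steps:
Function('D')(z) = Add(Rational(3, 8), Mul(Rational(-1, 8), Pow(Add(-7, z), Rational(1, 2)))) (Function('D')(z) = Add(Rational(3, 8), Mul(Rational(-1, 8), Pow(Add(z, -7), Rational(1, 2)))) = Add(Rational(3, 8), Mul(Rational(-1, 8), Pow(Add(-7, z), Rational(1, 2)))))
l = Add(Rational(-1709, 8), Mul(Rational(-1, 8), I, Pow(19, Rational(1, 2)))) (l = Add(-214, Add(Rational(3, 8), Mul(Rational(-1, 8), Pow(Add(-7, -12), Rational(1, 2))))) = Add(-214, Add(Rational(3, 8), Mul(Rational(-1, 8), Pow(-19, Rational(1, 2))))) = Add(-214, Add(Rational(3, 8), Mul(Rational(-1, 8), Mul(I, Pow(19, Rational(1, 2)))))) = Add(-214, Add(Rational(3, 8), Mul(Rational(-1, 8), I, Pow(19, Rational(1, 2))))) = Add(Rational(-1709, 8), Mul(Rational(-1, 8), I, Pow(19, Rational(1, 2)))) ≈ Add(-213.63, Mul(-0.54486, I)))
Add(-173, Mul(l, p)) = Add(-173, Mul(Add(Rational(-1709, 8), Mul(Rational(-1, 8), I, Pow(19, Rational(1, 2)))), -67)) = Add(-173, Add(Rational(114503, 8), Mul(Rational(67, 8), I, Pow(19, Rational(1, 2))))) = Add(Rational(113119, 8), Mul(Rational(67, 8), I, Pow(19, Rational(1, 2))))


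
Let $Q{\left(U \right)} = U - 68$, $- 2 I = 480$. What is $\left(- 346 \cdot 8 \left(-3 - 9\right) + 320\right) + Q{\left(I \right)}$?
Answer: $33228$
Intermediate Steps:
$I = -240$ ($I = \left(- \frac{1}{2}\right) 480 = -240$)
$Q{\left(U \right)} = -68 + U$
$\left(- 346 \cdot 8 \left(-3 - 9\right) + 320\right) + Q{\left(I \right)} = \left(- 346 \cdot 8 \left(-3 - 9\right) + 320\right) - 308 = \left(- 346 \cdot 8 \left(-12\right) + 320\right) - 308 = \left(\left(-346\right) \left(-96\right) + 320\right) - 308 = \left(33216 + 320\right) - 308 = 33536 - 308 = 33228$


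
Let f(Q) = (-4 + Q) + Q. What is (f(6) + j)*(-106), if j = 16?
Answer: -2544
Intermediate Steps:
f(Q) = -4 + 2*Q
(f(6) + j)*(-106) = ((-4 + 2*6) + 16)*(-106) = ((-4 + 12) + 16)*(-106) = (8 + 16)*(-106) = 24*(-106) = -2544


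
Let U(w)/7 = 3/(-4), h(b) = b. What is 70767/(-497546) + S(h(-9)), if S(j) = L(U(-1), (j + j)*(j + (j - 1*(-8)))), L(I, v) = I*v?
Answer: -470251737/497546 ≈ -945.14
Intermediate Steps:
U(w) = -21/4 (U(w) = 7*(3/(-4)) = 7*(3*(-¼)) = 7*(-¾) = -21/4)
S(j) = -21*j*(8 + 2*j)/2 (S(j) = -21*(j + j)*(j + (j - 1*(-8)))/4 = -21*2*j*(j + (j + 8))/4 = -21*2*j*(j + (8 + j))/4 = -21*2*j*(8 + 2*j)/4 = -21*j*(8 + 2*j)/2)
70767/(-497546) + S(h(-9)) = 70767/(-497546) - 21*(-9)*(4 - 9) = 70767*(-1/497546) - 21*(-9)*(-5) = -70767/497546 - 945 = -470251737/497546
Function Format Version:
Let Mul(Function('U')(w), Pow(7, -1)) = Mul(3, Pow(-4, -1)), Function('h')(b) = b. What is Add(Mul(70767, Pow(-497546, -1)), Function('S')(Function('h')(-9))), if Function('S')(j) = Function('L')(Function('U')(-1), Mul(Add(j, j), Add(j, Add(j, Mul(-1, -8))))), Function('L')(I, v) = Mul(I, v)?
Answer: Rational(-470251737, 497546) ≈ -945.14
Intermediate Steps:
Function('U')(w) = Rational(-21, 4) (Function('U')(w) = Mul(7, Mul(3, Pow(-4, -1))) = Mul(7, Mul(3, Rational(-1, 4))) = Mul(7, Rational(-3, 4)) = Rational(-21, 4))
Function('S')(j) = Mul(Rational(-21, 2), j, Add(8, Mul(2, j))) (Function('S')(j) = Mul(Rational(-21, 4), Mul(Add(j, j), Add(j, Add(j, Mul(-1, -8))))) = Mul(Rational(-21, 4), Mul(Mul(2, j), Add(j, Add(j, 8)))) = Mul(Rational(-21, 4), Mul(Mul(2, j), Add(j, Add(8, j)))) = Mul(Rational(-21, 4), Mul(Mul(2, j), Add(8, Mul(2, j)))) = Mul(Rational(-21, 4), Mul(2, j, Add(8, Mul(2, j)))) = Mul(Rational(-21, 2), j, Add(8, Mul(2, j))))
Add(Mul(70767, Pow(-497546, -1)), Function('S')(Function('h')(-9))) = Add(Mul(70767, Pow(-497546, -1)), Mul(-21, -9, Add(4, -9))) = Add(Mul(70767, Rational(-1, 497546)), Mul(-21, -9, -5)) = Add(Rational(-70767, 497546), -945) = Rational(-470251737, 497546)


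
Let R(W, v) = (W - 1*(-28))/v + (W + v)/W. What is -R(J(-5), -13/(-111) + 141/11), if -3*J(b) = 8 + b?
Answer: 189913255/19284474 ≈ 9.8480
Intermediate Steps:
J(b) = -8/3 - b/3 (J(b) = -(8 + b)/3 = -8/3 - b/3)
R(W, v) = (W + v)/W + (28 + W)/v (R(W, v) = (W + 28)/v + (W + v)/W = (28 + W)/v + (W + v)/W = (W + v)/W + (28 + W)/v)
-R(J(-5), -13/(-111) + 141/11) = -(1 + 28/(-13/(-111) + 141/11) + (-8/3 - ⅓*(-5))/(-13/(-111) + 141/11) + (-13/(-111) + 141/11)/(-8/3 - ⅓*(-5))) = -(1 + 28/(-13*(-1/111) + 141*(1/11)) + (-8/3 + 5/3)/(-13*(-1/111) + 141*(1/11)) + (-13*(-1/111) + 141*(1/11))/(-8/3 + 5/3)) = -(1 + 28/(13/111 + 141/11) - 1/(13/111 + 141/11) + (13/111 + 141/11)/(-1)) = -(1 + 28/(15794/1221) - 1/15794/1221 + (15794/1221)*(-1)) = -(1 + 28*(1221/15794) - 1*1221/15794 - 15794/1221) = -(1 + 17094/7897 - 1221/15794 - 15794/1221) = -1*(-189913255/19284474) = 189913255/19284474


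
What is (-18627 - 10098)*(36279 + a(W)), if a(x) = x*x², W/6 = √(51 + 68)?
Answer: -1042114275 - 738347400*√119 ≈ -9.0965e+9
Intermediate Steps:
W = 6*√119 (W = 6*√(51 + 68) = 6*√119 ≈ 65.452)
a(x) = x³
(-18627 - 10098)*(36279 + a(W)) = (-18627 - 10098)*(36279 + (6*√119)³) = -28725*(36279 + 25704*√119) = -1042114275 - 738347400*√119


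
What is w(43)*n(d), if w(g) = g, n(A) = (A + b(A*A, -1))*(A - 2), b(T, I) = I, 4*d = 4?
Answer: 0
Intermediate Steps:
d = 1 (d = (¼)*4 = 1)
n(A) = (-1 + A)*(-2 + A) (n(A) = (A - 1)*(A - 2) = (-1 + A)*(-2 + A))
w(43)*n(d) = 43*(2 + 1² - 3*1) = 43*(2 + 1 - 3) = 43*0 = 0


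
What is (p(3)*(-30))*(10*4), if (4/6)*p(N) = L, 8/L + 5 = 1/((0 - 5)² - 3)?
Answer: 316800/109 ≈ 2906.4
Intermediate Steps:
L = -176/109 (L = 8/(-5 + 1/((0 - 5)² - 3)) = 8/(-5 + 1/((-5)² - 3)) = 8/(-5 + 1/(25 - 3)) = 8/(-5 + 1/22) = 8/(-109/22) = 8*(-22/109) = -176/109 ≈ -1.6147)
p(N) = -264/109 (p(N) = (3/2)*(-176/109) = -264/109)
(p(3)*(-30))*(10*4) = (-264/109*(-30))*(10*4) = (7920/109)*40 = 316800/109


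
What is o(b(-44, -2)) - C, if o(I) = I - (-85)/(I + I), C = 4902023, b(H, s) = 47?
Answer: -460785659/94 ≈ -4.9020e+6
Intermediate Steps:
o(I) = I + 85/(2*I) (o(I) = I - (-85)/(2*I) = I + 85/(2*I))
o(b(-44, -2)) - C = (47 + (85/2)/47) - 1*4902023 = (47 + (85/2)*(1/47)) - 4902023 = (47 + 85/94) - 4902023 = 4503/94 - 4902023 = -460785659/94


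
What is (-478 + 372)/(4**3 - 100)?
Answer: 53/18 ≈ 2.9444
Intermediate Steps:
(-478 + 372)/(4**3 - 100) = -106/(64 - 100) = -106/(-36) = -106*(-1/36) = 53/18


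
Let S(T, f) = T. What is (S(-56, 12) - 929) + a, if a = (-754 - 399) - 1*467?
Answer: -2605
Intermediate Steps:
a = -1620 (a = -1153 - 467 = -1620)
(S(-56, 12) - 929) + a = (-56 - 929) - 1620 = -985 - 1620 = -2605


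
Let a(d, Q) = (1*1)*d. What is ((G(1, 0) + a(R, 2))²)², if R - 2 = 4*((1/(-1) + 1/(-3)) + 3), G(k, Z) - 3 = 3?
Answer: 3748096/81 ≈ 46273.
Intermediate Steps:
G(k, Z) = 6 (G(k, Z) = 3 + 3 = 6)
R = 26/3 (R = 2 + 4*((1/(-1) + 1/(-3)) + 3) = 2 + 4*((1*(-1) + 1*(-⅓)) + 3) = 2 + 4*((-1 - ⅓) + 3) = 2 + 4*(-4/3 + 3) = 2 + 4*(5/3) = 2 + 20/3 = 26/3 ≈ 8.6667)
a(d, Q) = d (a(d, Q) = 1*d = d)
((G(1, 0) + a(R, 2))²)² = ((6 + 26/3)²)² = ((44/3)²)² = (1936/9)² = 3748096/81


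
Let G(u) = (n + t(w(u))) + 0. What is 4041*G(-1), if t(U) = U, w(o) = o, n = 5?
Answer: 16164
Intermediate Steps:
G(u) = 5 + u (G(u) = (5 + u) + 0 = 5 + u)
4041*G(-1) = 4041*(5 - 1) = 4041*4 = 16164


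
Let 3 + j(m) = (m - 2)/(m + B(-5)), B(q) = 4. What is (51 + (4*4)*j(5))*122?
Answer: 3050/3 ≈ 1016.7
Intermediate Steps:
j(m) = -3 + (-2 + m)/(4 + m) (j(m) = -3 + (m - 2)/(m + 4) = -3 + (-2 + m)/(4 + m))
(51 + (4*4)*j(5))*122 = (51 + (4*4)*(2*(-7 - 1*5)/(4 + 5)))*122 = (51 + 16*(2*(-7 - 5)/9))*122 = (51 + 16*(2*(⅑)*(-12)))*122 = (51 + 16*(-8/3))*122 = (51 - 128/3)*122 = (25/3)*122 = 3050/3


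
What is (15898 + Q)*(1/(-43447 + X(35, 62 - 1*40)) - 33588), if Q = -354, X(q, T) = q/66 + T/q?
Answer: -52397084445996336/100359893 ≈ -5.2209e+8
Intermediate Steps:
X(q, T) = q/66 + T/q (X(q, T) = q*(1/66) + T/q = q/66 + T/q)
(15898 + Q)*(1/(-43447 + X(35, 62 - 1*40)) - 33588) = (15898 - 354)*(1/(-43447 + ((1/66)*35 + (62 - 1*40)/35)) - 33588) = 15544*(1/(-43447 + (35/66 + (62 - 40)*(1/35))) - 33588) = 15544*(1/(-43447 + (35/66 + 22*(1/35))) - 33588) = 15544*(1/(-43447 + (35/66 + 22/35)) - 33588) = 15544*(1/(-43447 + 2677/2310) - 33588) = 15544*(1/(-100359893/2310) - 33588) = 15544*(-2310/100359893 - 33588) = 15544*(-3370888088394/100359893) = -52397084445996336/100359893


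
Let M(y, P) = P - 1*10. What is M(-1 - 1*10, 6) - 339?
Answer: -343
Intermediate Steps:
M(y, P) = -10 + P (M(y, P) = P - 10 = -10 + P)
M(-1 - 1*10, 6) - 339 = (-10 + 6) - 339 = -4 - 339 = -343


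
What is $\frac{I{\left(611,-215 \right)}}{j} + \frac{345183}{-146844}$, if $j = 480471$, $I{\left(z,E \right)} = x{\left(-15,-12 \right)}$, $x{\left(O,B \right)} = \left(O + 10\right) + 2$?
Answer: $- \frac{18427873525}{7839364836} \approx -2.3507$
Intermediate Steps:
$x{\left(O,B \right)} = 12 + O$ ($x{\left(O,B \right)} = \left(10 + O\right) + 2 = 12 + O$)
$I{\left(z,E \right)} = -3$ ($I{\left(z,E \right)} = 12 - 15 = -3$)
$\frac{I{\left(611,-215 \right)}}{j} + \frac{345183}{-146844} = - \frac{3}{480471} + \frac{345183}{-146844} = \left(-3\right) \frac{1}{480471} + 345183 \left(- \frac{1}{146844}\right) = - \frac{1}{160157} - \frac{115061}{48948} = - \frac{18427873525}{7839364836}$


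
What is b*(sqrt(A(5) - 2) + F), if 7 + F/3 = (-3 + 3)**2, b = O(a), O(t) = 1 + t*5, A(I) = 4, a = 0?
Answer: -21 + sqrt(2) ≈ -19.586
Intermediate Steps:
O(t) = 1 + 5*t
b = 1 (b = 1 + 5*0 = 1 + 0 = 1)
F = -21 (F = -21 + 3*(-3 + 3)**2 = -21 + 3*0**2 = -21 + 3*0 = -21 + 0 = -21)
b*(sqrt(A(5) - 2) + F) = 1*(sqrt(4 - 2) - 21) = 1*(sqrt(2) - 21) = 1*(-21 + sqrt(2)) = -21 + sqrt(2)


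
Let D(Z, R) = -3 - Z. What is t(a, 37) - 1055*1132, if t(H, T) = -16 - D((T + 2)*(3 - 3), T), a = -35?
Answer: -1194273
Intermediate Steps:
t(H, T) = -13 (t(H, T) = -16 - (-3 - (T + 2)*(3 - 3)) = -16 - (-3 - (2 + T)*0) = -16 - (-3 - 1*0) = -16 - (-3 + 0) = -16 - 1*(-3) = -16 + 3 = -13)
t(a, 37) - 1055*1132 = -13 - 1055*1132 = -13 - 1194260 = -1194273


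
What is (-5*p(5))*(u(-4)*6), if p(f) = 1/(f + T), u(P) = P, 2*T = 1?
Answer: 240/11 ≈ 21.818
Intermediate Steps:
T = ½ (T = (½)*1 = ½ ≈ 0.50000)
p(f) = 1/(½ + f) (p(f) = 1/(f + ½) = 1/(½ + f))
(-5*p(5))*(u(-4)*6) = (-10/(1 + 2*5))*(-4*6) = -10/(1 + 10)*(-24) = -10/11*(-24) = 240/11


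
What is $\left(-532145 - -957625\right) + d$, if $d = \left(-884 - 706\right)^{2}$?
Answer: $2953580$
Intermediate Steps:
$d = 2528100$ ($d = \left(-1590\right)^{2} = 2528100$)
$\left(-532145 - -957625\right) + d = \left(-532145 - -957625\right) + 2528100 = \left(-532145 + 957625\right) + 2528100 = 425480 + 2528100 = 2953580$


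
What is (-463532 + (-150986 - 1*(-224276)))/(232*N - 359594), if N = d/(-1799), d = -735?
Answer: 50146097/46195649 ≈ 1.0855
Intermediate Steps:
N = 105/257 (N = -735/(-1799) = -735*(-1/1799) = 105/257 ≈ 0.40856)
(-463532 + (-150986 - 1*(-224276)))/(232*N - 359594) = (-463532 + (-150986 - 1*(-224276)))/(232*(105/257) - 359594) = (-463532 + (-150986 + 224276))/(24360/257 - 359594) = (-463532 + 73290)/(-92391298/257) = -390242*(-257/92391298) = 50146097/46195649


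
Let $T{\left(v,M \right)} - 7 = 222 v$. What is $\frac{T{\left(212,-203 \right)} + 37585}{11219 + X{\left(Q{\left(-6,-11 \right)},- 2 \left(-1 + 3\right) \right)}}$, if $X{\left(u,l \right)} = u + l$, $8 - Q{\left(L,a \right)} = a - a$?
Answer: $\frac{84656}{11223} \approx 7.5431$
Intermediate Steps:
$Q{\left(L,a \right)} = 8$ ($Q{\left(L,a \right)} = 8 - \left(a - a\right) = 8 - 0 = 8 + 0 = 8$)
$T{\left(v,M \right)} = 7 + 222 v$
$X{\left(u,l \right)} = l + u$
$\frac{T{\left(212,-203 \right)} + 37585}{11219 + X{\left(Q{\left(-6,-11 \right)},- 2 \left(-1 + 3\right) \right)}} = \frac{\left(7 + 222 \cdot 212\right) + 37585}{11219 + \left(- 2 \left(-1 + 3\right) + 8\right)} = \frac{\left(7 + 47064\right) + 37585}{11219 + \left(\left(-2\right) 2 + 8\right)} = \frac{47071 + 37585}{11219 + \left(-4 + 8\right)} = \frac{84656}{11219 + 4} = \frac{84656}{11223}$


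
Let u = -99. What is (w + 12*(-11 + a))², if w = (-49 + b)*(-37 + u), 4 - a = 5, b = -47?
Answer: 166719744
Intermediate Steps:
a = -1 (a = 4 - 1*5 = 4 - 5 = -1)
w = 13056 (w = (-49 - 47)*(-37 - 99) = -96*(-136) = 13056)
(w + 12*(-11 + a))² = (13056 + 12*(-11 - 1))² = (13056 + 12*(-12))² = (13056 - 144)² = 12912² = 166719744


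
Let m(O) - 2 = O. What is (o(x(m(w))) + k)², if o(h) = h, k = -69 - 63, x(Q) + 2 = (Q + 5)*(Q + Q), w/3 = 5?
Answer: 376996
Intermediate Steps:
w = 15 (w = 3*5 = 15)
m(O) = 2 + O
x(Q) = -2 + 2*Q*(5 + Q) (x(Q) = -2 + (Q + 5)*(Q + Q) = -2 + (5 + Q)*(2*Q) = -2 + 2*Q*(5 + Q))
k = -132
(o(x(m(w))) + k)² = ((-2 + 2*(2 + 15)² + 10*(2 + 15)) - 132)² = ((-2 + 2*17² + 10*17) - 132)² = ((-2 + 2*289 + 170) - 132)² = ((-2 + 578 + 170) - 132)² = (746 - 132)² = 614² = 376996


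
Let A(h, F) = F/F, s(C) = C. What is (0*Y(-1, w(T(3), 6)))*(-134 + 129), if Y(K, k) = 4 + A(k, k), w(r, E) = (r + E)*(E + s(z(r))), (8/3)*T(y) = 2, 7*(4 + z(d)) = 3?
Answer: 0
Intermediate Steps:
z(d) = -25/7 (z(d) = -4 + (⅐)*3 = -4 + 3/7 = -25/7)
T(y) = ¾ (T(y) = (3/8)*2 = ¾)
A(h, F) = 1
w(r, E) = (-25/7 + E)*(E + r) (w(r, E) = (r + E)*(E - 25/7) = (E + r)*(-25/7 + E) = (-25/7 + E)*(E + r))
Y(K, k) = 5 (Y(K, k) = 4 + 1 = 5)
(0*Y(-1, w(T(3), 6)))*(-134 + 129) = (0*5)*(-134 + 129) = 0*(-5) = 0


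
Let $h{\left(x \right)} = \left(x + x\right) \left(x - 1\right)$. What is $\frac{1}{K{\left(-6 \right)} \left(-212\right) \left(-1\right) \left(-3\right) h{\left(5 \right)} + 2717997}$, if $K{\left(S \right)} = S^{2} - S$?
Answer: $\frac{1}{1649517} \approx 6.0624 \cdot 10^{-7}$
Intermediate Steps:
$h{\left(x \right)} = 2 x \left(-1 + x\right)$
$\frac{1}{K{\left(-6 \right)} \left(-212\right) \left(-1\right) \left(-3\right) h{\left(5 \right)} + 2717997} = \frac{1}{- 6 \left(-1 - 6\right) \left(-212\right) \left(-1\right) \left(-3\right) 2 \cdot 5 \left(-1 + 5\right) + 2717997} = \frac{1}{\left(-6\right) \left(-7\right) \left(-212\right) 3 \cdot 2 \cdot 5 \cdot 4 + 2717997} = \frac{1}{42 \left(-212\right) 3 \cdot 40 + 2717997} = \frac{1}{\left(-8904\right) 120 + 2717997} = \frac{1}{-1068480 + 2717997} = \frac{1}{1649517}$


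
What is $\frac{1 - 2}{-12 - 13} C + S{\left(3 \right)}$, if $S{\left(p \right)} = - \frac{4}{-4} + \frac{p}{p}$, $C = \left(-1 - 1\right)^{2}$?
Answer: $\frac{54}{25} \approx 2.16$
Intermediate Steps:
$C = 4$ ($C = \left(-2\right)^{2} = 4$)
$S{\left(p \right)} = 2$ ($S{\left(p \right)} = \left(-4\right) \left(- \frac{1}{4}\right) + 1 = 1 + 1 = 2$)
$\frac{1 - 2}{-12 - 13} C + S{\left(3 \right)} = \frac{1 - 2}{-12 - 13} \cdot 4 + 2 = - \frac{1}{-25} \cdot 4 + 2 = \left(-1\right) \left(- \frac{1}{25}\right) 4 + 2 = \frac{1}{25} \cdot 4 + 2 = \frac{4}{25} + 2 = \frac{54}{25}$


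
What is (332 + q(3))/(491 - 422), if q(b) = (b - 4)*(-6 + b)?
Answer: 335/69 ≈ 4.8551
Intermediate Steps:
q(b) = (-6 + b)*(-4 + b) (q(b) = (-4 + b)*(-6 + b) = (-6 + b)*(-4 + b))
(332 + q(3))/(491 - 422) = (332 + (24 + 3² - 10*3))/(491 - 422) = (332 + (24 + 9 - 30))/69 = (332 + 3)*(1/69) = 335*(1/69) = 335/69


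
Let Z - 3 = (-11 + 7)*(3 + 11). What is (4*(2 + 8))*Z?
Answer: -2120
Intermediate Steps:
Z = -53 (Z = 3 + (-11 + 7)*(3 + 11) = 3 - 4*14 = 3 - 56 = -53)
(4*(2 + 8))*Z = (4*(2 + 8))*(-53) = (4*10)*(-53) = 40*(-53) = -2120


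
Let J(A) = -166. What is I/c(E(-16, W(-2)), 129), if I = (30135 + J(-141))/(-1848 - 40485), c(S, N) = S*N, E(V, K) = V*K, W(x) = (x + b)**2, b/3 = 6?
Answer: 29969/22368079872 ≈ 1.3398e-6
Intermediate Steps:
b = 18 (b = 3*6 = 18)
W(x) = (18 + x)**2 (W(x) = (x + 18)**2 = (18 + x)**2)
E(V, K) = K*V
c(S, N) = N*S
I = -29969/42333 (I = (30135 - 166)/(-1848 - 40485) = 29969/(-42333) = 29969*(-1/42333) = -29969/42333 ≈ -0.70793)
I/c(E(-16, W(-2)), 129) = -29969*(-1/(2064*(18 - 2)**2))/42333 = -29969/(42333*(129*(16**2*(-16)))) = -29969/(42333*(129*(256*(-16)))) = -29969/(42333*(129*(-4096))) = -29969/42333/(-528384) = -29969/42333*(-1/528384) = 29969/22368079872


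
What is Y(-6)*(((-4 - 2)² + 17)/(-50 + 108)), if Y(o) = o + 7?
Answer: 53/58 ≈ 0.91379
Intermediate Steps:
Y(o) = 7 + o
Y(-6)*(((-4 - 2)² + 17)/(-50 + 108)) = (7 - 6)*(((-4 - 2)² + 17)/(-50 + 108)) = 1*(((-6)² + 17)/58) = 1*((36 + 17)*(1/58)) = 1*(53*(1/58)) = 1*(53/58) = 53/58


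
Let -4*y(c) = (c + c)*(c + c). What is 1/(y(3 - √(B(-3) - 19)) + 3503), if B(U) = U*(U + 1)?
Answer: 1169/4099839 - 2*I*√13/4099839 ≈ 0.00028513 - 1.7589e-6*I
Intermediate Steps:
B(U) = U*(1 + U)
y(c) = -c² (y(c) = -(c + c)*(c + c)/4 = -2*c*2*c/4 = -c²)
1/(y(3 - √(B(-3) - 19)) + 3503) = 1/(-(3 - √(-3*(1 - 3) - 19))² + 3503) = 1/(-(3 - √(-3*(-2) - 19))² + 3503) = 1/(-(3 - √(6 - 19))² + 3503) = 1/(-(3 - √(-13))² + 3503) = 1/(-(3 - I*√13)² + 3503) = 1/(3503 - (3 - I*√13)²)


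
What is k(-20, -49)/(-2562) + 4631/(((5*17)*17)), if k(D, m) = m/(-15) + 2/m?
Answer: 348682843/108841446 ≈ 3.2036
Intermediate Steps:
k(D, m) = 2/m - m/15 (k(D, m) = m*(-1/15) + 2/m = -m/15 + 2/m = 2/m - m/15)
k(-20, -49)/(-2562) + 4631/(((5*17)*17)) = (2/(-49) - 1/15*(-49))/(-2562) + 4631/(((5*17)*17)) = (2*(-1/49) + 49/15)*(-1/2562) + 4631/((85*17)) = (-2/49 + 49/15)*(-1/2562) + 4631/1445 = (2371/735)*(-1/2562) + 4631*(1/1445) = -2371/1883070 + 4631/1445 = 348682843/108841446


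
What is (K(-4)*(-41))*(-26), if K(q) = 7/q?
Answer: -3731/2 ≈ -1865.5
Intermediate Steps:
(K(-4)*(-41))*(-26) = ((7/(-4))*(-41))*(-26) = ((7*(-¼))*(-41))*(-26) = -7/4*(-41)*(-26) = (287/4)*(-26) = -3731/2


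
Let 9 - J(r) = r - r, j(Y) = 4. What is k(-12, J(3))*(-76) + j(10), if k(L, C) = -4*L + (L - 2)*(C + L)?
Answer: -6836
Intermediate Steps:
J(r) = 9 (J(r) = 9 - (r - r) = 9 - 1*0 = 9 + 0 = 9)
k(L, C) = -4*L + (-2 + L)*(C + L)
k(-12, J(3))*(-76) + j(10) = ((-12)² - 6*(-12) - 2*9 + 9*(-12))*(-76) + 4 = (144 + 72 - 18 - 108)*(-76) + 4 = 90*(-76) + 4 = -6840 + 4 = -6836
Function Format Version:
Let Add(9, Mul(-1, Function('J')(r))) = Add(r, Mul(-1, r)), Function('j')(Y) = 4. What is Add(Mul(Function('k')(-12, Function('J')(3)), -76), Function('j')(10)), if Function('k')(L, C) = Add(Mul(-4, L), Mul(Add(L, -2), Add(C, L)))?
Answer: -6836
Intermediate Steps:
Function('J')(r) = 9 (Function('J')(r) = Add(9, Mul(-1, Add(r, Mul(-1, r)))) = Add(9, Mul(-1, 0)) = Add(9, 0) = 9)
Function('k')(L, C) = Add(Mul(-4, L), Mul(Add(-2, L), Add(C, L)))
Add(Mul(Function('k')(-12, Function('J')(3)), -76), Function('j')(10)) = Add(Mul(Add(Pow(-12, 2), Mul(-6, -12), Mul(-2, 9), Mul(9, -12)), -76), 4) = Add(Mul(Add(144, 72, -18, -108), -76), 4) = Add(Mul(90, -76), 4) = Add(-6840, 4) = -6836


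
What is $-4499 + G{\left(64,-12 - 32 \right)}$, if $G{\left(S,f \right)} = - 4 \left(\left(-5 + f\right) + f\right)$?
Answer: $-4127$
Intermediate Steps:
$G{\left(S,f \right)} = 20 - 8 f$ ($G{\left(S,f \right)} = - 4 \left(-5 + 2 f\right) = 20 - 8 f$)
$-4499 + G{\left(64,-12 - 32 \right)} = -4499 - \left(-20 + 8 \left(-12 - 32\right)\right) = -4499 + \left(20 - -352\right) = -4499 + \left(20 + 352\right) = -4499 + 372 = -4127$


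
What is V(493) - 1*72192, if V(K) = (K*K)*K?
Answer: 119750965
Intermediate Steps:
V(K) = K³ (V(K) = K²*K = K³)
V(493) - 1*72192 = 493³ - 1*72192 = 119823157 - 72192 = 119750965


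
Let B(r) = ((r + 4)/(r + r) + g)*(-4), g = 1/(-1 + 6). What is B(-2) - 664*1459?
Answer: -4843874/5 ≈ -9.6878e+5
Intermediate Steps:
g = ⅕ (g = 1/5 = ⅕ ≈ 0.20000)
B(r) = -⅘ - 2*(4 + r)/r (B(r) = ((r + 4)/(r + r) + ⅕)*(-4) = ((4 + r)/((2*r)) + ⅕)*(-4) = ((4 + r)*(1/(2*r)) + ⅕)*(-4) = ((4 + r)/(2*r) + ⅕)*(-4) = (⅕ + (4 + r)/(2*r))*(-4) = -⅘ - 2*(4 + r)/r)
B(-2) - 664*1459 = (-14/5 - 8/(-2)) - 664*1459 = (-14/5 - 8*(-½)) - 968776 = (-14/5 + 4) - 968776 = 6/5 - 968776 = -4843874/5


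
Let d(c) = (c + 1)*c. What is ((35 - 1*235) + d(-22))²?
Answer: 68644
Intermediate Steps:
d(c) = c*(1 + c) (d(c) = (1 + c)*c = c*(1 + c))
((35 - 1*235) + d(-22))² = ((35 - 1*235) - 22*(1 - 22))² = ((35 - 235) - 22*(-21))² = (-200 + 462)² = 262² = 68644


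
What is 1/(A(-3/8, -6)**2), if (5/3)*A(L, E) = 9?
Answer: 25/729 ≈ 0.034294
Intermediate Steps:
A(L, E) = 27/5 (A(L, E) = (3/5)*9 = 27/5)
1/(A(-3/8, -6)**2) = 1/((27/5)**2) = 1/(729/25) = 25/729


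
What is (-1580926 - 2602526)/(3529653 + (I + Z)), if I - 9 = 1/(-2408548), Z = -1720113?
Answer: -10076044947696/4358385624851 ≈ -2.3119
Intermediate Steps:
I = 21676931/2408548 (I = 9 + 1/(-2408548) = 9 - 1/2408548 = 21676931/2408548 ≈ 9.0000)
(-1580926 - 2602526)/(3529653 + (I + Z)) = (-1580926 - 2602526)/(3529653 + (21676931/2408548 - 1720113)) = -4183452/(3529653 - 4142953048993/2408548) = -4183452/4358385624851/2408548 = -4183452*2408548/4358385624851 = -10076044947696/4358385624851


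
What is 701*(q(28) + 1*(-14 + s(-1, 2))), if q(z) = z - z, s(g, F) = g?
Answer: -10515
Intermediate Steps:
q(z) = 0
701*(q(28) + 1*(-14 + s(-1, 2))) = 701*(0 + 1*(-14 - 1)) = 701*(0 + 1*(-15)) = 701*(0 - 15) = 701*(-15) = -10515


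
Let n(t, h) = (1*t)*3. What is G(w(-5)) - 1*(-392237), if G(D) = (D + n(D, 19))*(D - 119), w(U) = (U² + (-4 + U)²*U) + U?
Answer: 1168397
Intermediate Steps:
n(t, h) = 3*t (n(t, h) = t*3 = 3*t)
w(U) = U + U² + U*(-4 + U)² (w(U) = (U² + U*(-4 + U)²) + U = U + U² + U*(-4 + U)²)
G(D) = 4*D*(-119 + D) (G(D) = (D + 3*D)*(D - 119) = (4*D)*(-119 + D) = 4*D*(-119 + D))
G(w(-5)) - 1*(-392237) = 4*(-5*(1 - 5 + (-4 - 5)²))*(-119 - 5*(1 - 5 + (-4 - 5)²)) - 1*(-392237) = 4*(-5*(1 - 5 + (-9)²))*(-119 - 5*(1 - 5 + (-9)²)) + 392237 = 4*(-5*(1 - 5 + 81))*(-119 - 5*(1 - 5 + 81)) + 392237 = 4*(-5*77)*(-119 - 5*77) + 392237 = 4*(-385)*(-119 - 385) + 392237 = 4*(-385)*(-504) + 392237 = 776160 + 392237 = 1168397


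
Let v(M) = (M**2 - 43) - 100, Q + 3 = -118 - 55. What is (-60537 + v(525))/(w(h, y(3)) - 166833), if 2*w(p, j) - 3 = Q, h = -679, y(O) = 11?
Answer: -429890/333839 ≈ -1.2877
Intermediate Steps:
Q = -176 (Q = -3 + (-118 - 55) = -3 - 173 = -176)
v(M) = -143 + M**2 (v(M) = (-43 + M**2) - 100 = -143 + M**2)
w(p, j) = -173/2 (w(p, j) = 3/2 + (1/2)*(-176) = 3/2 - 88 = -173/2)
(-60537 + v(525))/(w(h, y(3)) - 166833) = (-60537 + (-143 + 525**2))/(-173/2 - 166833) = (-60537 + (-143 + 275625))/(-333839/2) = (-60537 + 275482)*(-2/333839) = 214945*(-2/333839) = -429890/333839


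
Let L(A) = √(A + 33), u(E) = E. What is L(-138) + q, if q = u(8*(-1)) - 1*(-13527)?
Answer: 13519 + I*√105 ≈ 13519.0 + 10.247*I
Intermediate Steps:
q = 13519 (q = 8*(-1) - 1*(-13527) = -8 + 13527 = 13519)
L(A) = √(33 + A)
L(-138) + q = √(33 - 138) + 13519 = √(-105) + 13519 = I*√105 + 13519 = 13519 + I*√105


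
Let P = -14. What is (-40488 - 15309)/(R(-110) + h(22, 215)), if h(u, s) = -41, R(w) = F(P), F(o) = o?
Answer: 55797/55 ≈ 1014.5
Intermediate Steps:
R(w) = -14
(-40488 - 15309)/(R(-110) + h(22, 215)) = (-40488 - 15309)/(-14 - 41) = -55797/(-55) = -55797*(-1/55) = 55797/55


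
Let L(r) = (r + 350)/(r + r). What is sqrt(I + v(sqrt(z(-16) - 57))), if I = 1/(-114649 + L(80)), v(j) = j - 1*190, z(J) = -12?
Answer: sqrt(-639313341162846 + 3364806904281*I*sqrt(69))/1834341 ≈ 0.30124 + 13.787*I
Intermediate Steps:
L(r) = (350 + r)/(2*r) (L(r) = (350 + r)/((2*r)) = (350 + r)*(1/(2*r)) = (350 + r)/(2*r))
v(j) = -190 + j (v(j) = j - 190 = -190 + j)
I = -16/1834341 (I = 1/(-114649 + (1/2)*(350 + 80)/80) = 1/(-114649 + (1/2)*(1/80)*430) = 1/(-114649 + 43/16) = 1/(-1834341/16) = -16/1834341 ≈ -8.7225e-6)
sqrt(I + v(sqrt(z(-16) - 57))) = sqrt(-16/1834341 + (-190 + sqrt(-12 - 57))) = sqrt(-16/1834341 + (-190 + sqrt(-69))) = sqrt(-16/1834341 + (-190 + I*sqrt(69))) = sqrt(-348524806/1834341 + I*sqrt(69))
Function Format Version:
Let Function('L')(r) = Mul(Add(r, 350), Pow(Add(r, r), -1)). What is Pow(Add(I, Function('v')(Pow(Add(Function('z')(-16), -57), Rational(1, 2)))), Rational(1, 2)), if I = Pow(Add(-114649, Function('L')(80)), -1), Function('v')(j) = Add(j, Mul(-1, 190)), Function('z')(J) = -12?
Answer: Mul(Rational(1, 1834341), Pow(Add(-639313341162846, Mul(3364806904281, I, Pow(69, Rational(1, 2)))), Rational(1, 2))) ≈ Add(0.30124, Mul(13.787, I))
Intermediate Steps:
Function('L')(r) = Mul(Rational(1, 2), Pow(r, -1), Add(350, r)) (Function('L')(r) = Mul(Add(350, r), Pow(Mul(2, r), -1)) = Mul(Add(350, r), Mul(Rational(1, 2), Pow(r, -1))) = Mul(Rational(1, 2), Pow(r, -1), Add(350, r)))
Function('v')(j) = Add(-190, j) (Function('v')(j) = Add(j, -190) = Add(-190, j))
I = Rational(-16, 1834341) (I = Pow(Add(-114649, Mul(Rational(1, 2), Pow(80, -1), Add(350, 80))), -1) = Pow(Add(-114649, Mul(Rational(1, 2), Rational(1, 80), 430)), -1) = Pow(Add(-114649, Rational(43, 16)), -1) = Pow(Rational(-1834341, 16), -1) = Rational(-16, 1834341) ≈ -8.7225e-6)
Pow(Add(I, Function('v')(Pow(Add(Function('z')(-16), -57), Rational(1, 2)))), Rational(1, 2)) = Pow(Add(Rational(-16, 1834341), Add(-190, Pow(Add(-12, -57), Rational(1, 2)))), Rational(1, 2)) = Pow(Add(Rational(-16, 1834341), Add(-190, Pow(-69, Rational(1, 2)))), Rational(1, 2)) = Pow(Add(Rational(-16, 1834341), Add(-190, Mul(I, Pow(69, Rational(1, 2))))), Rational(1, 2)) = Pow(Add(Rational(-348524806, 1834341), Mul(I, Pow(69, Rational(1, 2)))), Rational(1, 2))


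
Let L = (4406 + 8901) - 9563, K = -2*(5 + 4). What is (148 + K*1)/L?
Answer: 5/144 ≈ 0.034722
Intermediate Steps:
K = -18 (K = -2*9 = -18)
L = 3744 (L = 13307 - 9563 = 3744)
(148 + K*1)/L = (148 - 18*1)/3744 = (148 - 18)*(1/3744) = 130*(1/3744) = 5/144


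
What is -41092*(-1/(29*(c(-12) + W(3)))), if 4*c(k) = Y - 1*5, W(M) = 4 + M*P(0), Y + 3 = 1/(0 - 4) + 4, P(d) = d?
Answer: 657472/1363 ≈ 482.37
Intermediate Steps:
Y = ¾ (Y = -3 + (1/(0 - 4) + 4) = -3 + (1/(-4) + 4) = -3 + (1*(-¼) + 4) = -3 + (-¼ + 4) = -3 + 15/4 = ¾ ≈ 0.75000)
W(M) = 4 (W(M) = 4 + M*0 = 4 + 0 = 4)
c(k) = -17/16 (c(k) = (¾ - 1*5)/4 = (¾ - 5)/4 = (¼)*(-17/4) = -17/16)
-41092*(-1/(29*(c(-12) + W(3)))) = -41092*(-1/(29*(-17/16 + 4))) = -41092/((-29*47/16)) = -41092/(-1363/16) = -41092*(-16/1363) = 657472/1363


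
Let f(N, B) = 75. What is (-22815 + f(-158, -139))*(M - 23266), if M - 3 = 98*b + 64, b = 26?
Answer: 469603740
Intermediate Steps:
M = 2615 (M = 3 + (98*26 + 64) = 3 + (2548 + 64) = 3 + 2612 = 2615)
(-22815 + f(-158, -139))*(M - 23266) = (-22815 + 75)*(2615 - 23266) = -22740*(-20651) = 469603740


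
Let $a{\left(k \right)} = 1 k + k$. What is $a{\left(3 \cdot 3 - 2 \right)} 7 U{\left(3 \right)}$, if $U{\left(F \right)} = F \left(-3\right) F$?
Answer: $-2646$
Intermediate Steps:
$a{\left(k \right)} = 2 k$ ($a{\left(k \right)} = k + k = 2 k$)
$U{\left(F \right)} = - 3 F^{2}$ ($U{\left(F \right)} = - 3 F F = - 3 F^{2}$)
$a{\left(3 \cdot 3 - 2 \right)} 7 U{\left(3 \right)} = 2 \left(3 \cdot 3 - 2\right) 7 \left(- 3 \cdot 3^{2}\right) = 2 \left(9 - 2\right) 7 \left(\left(-3\right) 9\right) = 2 \cdot 7 \cdot 7 \left(-27\right) = 14 \cdot 7 \left(-27\right) = 98 \left(-27\right) = -2646$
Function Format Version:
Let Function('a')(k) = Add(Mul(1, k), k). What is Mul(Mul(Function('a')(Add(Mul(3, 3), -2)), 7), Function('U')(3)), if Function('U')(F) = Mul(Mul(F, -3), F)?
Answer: -2646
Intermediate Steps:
Function('a')(k) = Mul(2, k) (Function('a')(k) = Add(k, k) = Mul(2, k))
Function('U')(F) = Mul(-3, Pow(F, 2)) (Function('U')(F) = Mul(Mul(-3, F), F) = Mul(-3, Pow(F, 2)))
Mul(Mul(Function('a')(Add(Mul(3, 3), -2)), 7), Function('U')(3)) = Mul(Mul(Mul(2, Add(Mul(3, 3), -2)), 7), Mul(-3, Pow(3, 2))) = Mul(Mul(Mul(2, Add(9, -2)), 7), Mul(-3, 9)) = Mul(Mul(Mul(2, 7), 7), -27) = Mul(Mul(14, 7), -27) = Mul(98, -27) = -2646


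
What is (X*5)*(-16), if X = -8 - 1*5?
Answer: 1040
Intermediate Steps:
X = -13 (X = -8 - 5 = -13)
(X*5)*(-16) = -13*5*(-16) = -65*(-16) = 1040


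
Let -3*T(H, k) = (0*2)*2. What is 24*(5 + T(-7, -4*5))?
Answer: 120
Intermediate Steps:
T(H, k) = 0 (T(H, k) = -0*2*2/3 = -0*2 = -1/3*0 = 0)
24*(5 + T(-7, -4*5)) = 24*(5 + 0) = 24*5 = 120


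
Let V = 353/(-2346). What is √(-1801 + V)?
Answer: I*√9913020654/2346 ≈ 42.44*I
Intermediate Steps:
V = -353/2346 (V = 353*(-1/2346) = -353/2346 ≈ -0.15047)
√(-1801 + V) = √(-1801 - 353/2346) = √(-4225499/2346) = I*√9913020654/2346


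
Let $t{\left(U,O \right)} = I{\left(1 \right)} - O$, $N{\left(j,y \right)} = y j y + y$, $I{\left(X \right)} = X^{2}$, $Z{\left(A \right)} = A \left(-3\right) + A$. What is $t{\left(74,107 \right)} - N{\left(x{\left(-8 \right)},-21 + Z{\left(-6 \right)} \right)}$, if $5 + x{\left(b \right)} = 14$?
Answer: $-826$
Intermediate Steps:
$Z{\left(A \right)} = - 2 A$ ($Z{\left(A \right)} = - 3 A + A = - 2 A$)
$x{\left(b \right)} = 9$ ($x{\left(b \right)} = -5 + 14 = 9$)
$N{\left(j,y \right)} = y + j y^{2}$ ($N{\left(j,y \right)} = j y y + y = j y^{2} + y = y + j y^{2}$)
$t{\left(U,O \right)} = 1 - O$ ($t{\left(U,O \right)} = 1^{2} - O = 1 - O$)
$t{\left(74,107 \right)} - N{\left(x{\left(-8 \right)},-21 + Z{\left(-6 \right)} \right)} = \left(1 - 107\right) - \left(-21 - -12\right) \left(1 + 9 \left(-21 - -12\right)\right) = \left(1 - 107\right) - \left(-21 + 12\right) \left(1 + 9 \left(-21 + 12\right)\right) = -106 - - 9 \left(1 + 9 \left(-9\right)\right) = -106 - - 9 \left(1 - 81\right) = -106 - \left(-9\right) \left(-80\right) = -106 - 720 = -826$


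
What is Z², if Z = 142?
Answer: 20164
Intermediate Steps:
Z² = 142² = 20164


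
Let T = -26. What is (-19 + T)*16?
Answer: -720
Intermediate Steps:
(-19 + T)*16 = (-19 - 26)*16 = -45*16 = -720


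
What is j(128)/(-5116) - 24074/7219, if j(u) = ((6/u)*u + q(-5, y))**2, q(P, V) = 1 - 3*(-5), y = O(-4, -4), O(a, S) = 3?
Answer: -31664145/9233101 ≈ -3.4294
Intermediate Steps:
y = 3
q(P, V) = 16 (q(P, V) = 1 + 15 = 16)
j(u) = 484 (j(u) = ((6/u)*u + 16)**2 = (6 + 16)**2 = 22**2 = 484)
j(128)/(-5116) - 24074/7219 = 484/(-5116) - 24074/7219 = 484*(-1/5116) - 24074*1/7219 = -121/1279 - 24074/7219 = -31664145/9233101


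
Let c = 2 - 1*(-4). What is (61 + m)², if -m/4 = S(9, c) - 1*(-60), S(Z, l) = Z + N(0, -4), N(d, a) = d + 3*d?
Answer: 46225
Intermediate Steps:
N(d, a) = 4*d
c = 6 (c = 2 + 4 = 6)
S(Z, l) = Z (S(Z, l) = Z + 4*0 = Z + 0 = Z)
m = -276 (m = -4*(9 - 1*(-60)) = -4*(9 + 60) = -4*69 = -276)
(61 + m)² = (61 - 276)² = (-215)² = 46225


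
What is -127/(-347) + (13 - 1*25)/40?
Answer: 229/3470 ≈ 0.065994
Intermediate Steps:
-127/(-347) + (13 - 1*25)/40 = -127*(-1/347) + (13 - 25)*(1/40) = 127/347 - 12*1/40 = 127/347 - 3/10 = 229/3470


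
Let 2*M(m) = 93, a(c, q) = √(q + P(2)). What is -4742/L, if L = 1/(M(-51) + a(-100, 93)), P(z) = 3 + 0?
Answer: -220503 - 18968*√6 ≈ -2.6697e+5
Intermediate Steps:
P(z) = 3
a(c, q) = √(3 + q) (a(c, q) = √(q + 3) = √(3 + q))
M(m) = 93/2 (M(m) = (½)*93 = 93/2)
L = 1/(93/2 + 4*√6) (L = 1/(93/2 + √(3 + 93)) = 1/(93/2 + √96) = 1/(93/2 + 4*√6) ≈ 0.017763)
-4742/L = -4742/(62/2755 - 16*√6/8265)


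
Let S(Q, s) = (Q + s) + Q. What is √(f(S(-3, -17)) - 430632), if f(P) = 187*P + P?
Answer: 2*I*√108739 ≈ 659.51*I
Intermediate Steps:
S(Q, s) = s + 2*Q
f(P) = 188*P
√(f(S(-3, -17)) - 430632) = √(188*(-17 + 2*(-3)) - 430632) = √(188*(-17 - 6) - 430632) = √(188*(-23) - 430632) = √(-4324 - 430632) = √(-434956) = 2*I*√108739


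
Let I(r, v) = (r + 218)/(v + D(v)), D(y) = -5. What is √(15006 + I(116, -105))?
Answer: √45383965/55 ≈ 122.49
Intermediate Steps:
I(r, v) = (218 + r)/(-5 + v) (I(r, v) = (r + 218)/(v - 5) = (218 + r)/(-5 + v))
√(15006 + I(116, -105)) = √(15006 + (218 + 116)/(-5 - 105)) = √(15006 + 334/(-110)) = √(15006 - 1/110*334) = √(15006 - 167/55) = √(825163/55) = √45383965/55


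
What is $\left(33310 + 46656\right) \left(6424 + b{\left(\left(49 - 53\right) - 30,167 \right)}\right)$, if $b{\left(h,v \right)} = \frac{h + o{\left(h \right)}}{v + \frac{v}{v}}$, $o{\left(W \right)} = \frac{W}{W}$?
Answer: $\frac{14383204539}{28} \approx 5.1369 \cdot 10^{8}$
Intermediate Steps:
$o{\left(W \right)} = 1$
$b{\left(h,v \right)} = \frac{1 + h}{1 + v}$ ($b{\left(h,v \right)} = \frac{h + 1}{v + \frac{v}{v}} = \frac{1 + h}{v + 1} = \frac{1 + h}{1 + v}$)
$\left(33310 + 46656\right) \left(6424 + b{\left(\left(49 - 53\right) - 30,167 \right)}\right) = \left(33310 + 46656\right) \left(6424 + \frac{1 + \left(\left(49 - 53\right) - 30\right)}{1 + 167}\right) = 79966 \left(6424 + \frac{1 - 34}{168}\right) = 79966 \left(6424 + \frac{1}{168} \left(-33\right)\right) = 79966 \left(6424 - \frac{11}{56}\right) = 79966 \cdot \frac{359733}{56} = \frac{14383204539}{28}$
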